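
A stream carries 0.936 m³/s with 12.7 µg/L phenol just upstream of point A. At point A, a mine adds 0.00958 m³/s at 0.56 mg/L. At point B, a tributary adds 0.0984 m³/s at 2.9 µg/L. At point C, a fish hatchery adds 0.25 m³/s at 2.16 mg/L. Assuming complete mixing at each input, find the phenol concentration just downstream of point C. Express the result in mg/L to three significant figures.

0.431 mg/L

12.7 µg/L = 0.0127 mg/L.
After input A: C = (0.936·0.0127 + 0.00958·0.56) / 0.9456 = 0.01824 mg/L.
2.9 µg/L = 0.0029 mg/L.
After input B: C = (0.9456·0.01824 + 0.0984·0.0029) / 1.044 = 0.0168 mg/L.
After input C: C = (1.044·0.0168 + 0.25·2.16) / 1.294 = 0.4309 mg/L.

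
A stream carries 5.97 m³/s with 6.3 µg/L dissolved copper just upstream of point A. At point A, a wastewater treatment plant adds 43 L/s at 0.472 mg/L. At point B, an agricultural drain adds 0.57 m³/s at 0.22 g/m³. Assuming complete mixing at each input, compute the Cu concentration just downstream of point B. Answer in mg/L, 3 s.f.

0.0278 mg/L

6.3 µg/L = 0.0063 mg/L.
43 L/s = 0.043 m³/s.
After input A: C = (5.97·0.0063 + 0.043·0.472) / 6.013 = 0.00963 mg/L.
After input B: C = (6.013·0.00963 + 0.57·0.22) / 6.583 = 0.02785 mg/L.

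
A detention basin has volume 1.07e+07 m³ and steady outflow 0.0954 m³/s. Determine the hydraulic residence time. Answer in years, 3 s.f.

Q = 0.0954 m³/s × 3.156e+07 s/yr = 3.011e+06 m³/yr.
Hydraulic residence time τ = V/Q = 1.07e+07/3.011e+06 = 3.554 yr.

3.55 yr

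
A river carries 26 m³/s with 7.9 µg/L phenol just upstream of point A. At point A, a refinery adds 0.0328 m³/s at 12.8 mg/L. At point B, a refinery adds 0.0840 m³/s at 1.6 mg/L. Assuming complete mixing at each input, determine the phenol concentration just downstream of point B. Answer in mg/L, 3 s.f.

0.0291 mg/L

7.9 µg/L = 0.0079 mg/L.
After input A: C = (26·0.0079 + 0.0328·12.8) / 26.03 = 0.02402 mg/L.
After input B: C = (26.03·0.02402 + 0.084·1.6) / 26.12 = 0.02909 mg/L.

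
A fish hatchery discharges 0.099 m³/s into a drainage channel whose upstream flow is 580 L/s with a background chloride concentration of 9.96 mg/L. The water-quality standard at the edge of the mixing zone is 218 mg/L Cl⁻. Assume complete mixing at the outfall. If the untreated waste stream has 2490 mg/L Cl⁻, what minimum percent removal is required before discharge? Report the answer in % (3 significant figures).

580 L/s = 0.58 m³/s.
Mass balance: 218·0.679 = 0.099·Cₑ + 0.58·9.96.
Cₑ = (148 − 5.777) / 0.099 = 1437 mg/L.
Required removal = 1 − 1437/2490 = 42.3 %.

42.3 %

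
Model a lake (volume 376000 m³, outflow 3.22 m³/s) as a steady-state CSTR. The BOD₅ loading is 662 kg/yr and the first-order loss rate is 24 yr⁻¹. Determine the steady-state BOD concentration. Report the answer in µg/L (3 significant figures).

Outflow Q = 3.22 m³/s × 3.156e+07 s/yr = 1.016e+08 m³/yr.
Steady-state CSTR mass balance: W = Q·C + k·V·C, so C = W/(Q + kV).
Q + kV = 1.016e+08 + 24·376000 = 1.106e+08 m³/yr.
C = 662/1.106e+08 = 5.983e-06 kg/m³ = 0.005983 mg/L = 5.983 µg/L.

5.98 µg/L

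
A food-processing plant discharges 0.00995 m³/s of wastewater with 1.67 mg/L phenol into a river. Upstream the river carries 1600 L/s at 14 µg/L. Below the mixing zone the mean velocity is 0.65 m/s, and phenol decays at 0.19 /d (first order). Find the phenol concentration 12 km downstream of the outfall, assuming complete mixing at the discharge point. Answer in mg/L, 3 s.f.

1600 L/s = 1.6 m³/s.
14 µg/L = 0.014 mg/L.
After complete mixing, C₀ = (0.00995·1.67 + 1.6·0.014) / 1.61 = 0.02423 mg/L.
Travel time t = 1.2e+04 m / 0.65 m/s = 1.846e+04 s = 0.2137 d.
C = 0.02423·exp(−0.19·0.2137) = 0.02423·0.9602 = 0.02327 mg/L.

0.0233 mg/L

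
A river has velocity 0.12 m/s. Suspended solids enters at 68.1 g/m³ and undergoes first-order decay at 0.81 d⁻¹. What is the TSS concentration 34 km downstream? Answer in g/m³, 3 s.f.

4.78 g/m³

Travel time t = 34 km / 0.12 m/s = 3.4e+04/0.12 = 2.833e+05 s = 3.279 d.
First-order decay: C = 68.1·exp(−0.81·3.279) = 68.1·0.07021 = 4.781 g/m³.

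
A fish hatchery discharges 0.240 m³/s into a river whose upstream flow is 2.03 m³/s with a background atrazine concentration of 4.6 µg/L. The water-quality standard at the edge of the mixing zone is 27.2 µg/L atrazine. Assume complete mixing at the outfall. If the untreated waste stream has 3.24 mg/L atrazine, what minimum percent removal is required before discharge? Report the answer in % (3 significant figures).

93.3 %

4.6 µg/L = 0.0046 mg/L.
27.2 µg/L = 0.0272 mg/L.
Mass balance: 0.0272·2.27 = 0.24·Cₑ + 2.03·0.0046.
Cₑ = (0.06174 − 0.009338) / 0.24 = 0.2184 mg/L.
Required removal = 1 − 0.2184/3.24 = 93.26 %.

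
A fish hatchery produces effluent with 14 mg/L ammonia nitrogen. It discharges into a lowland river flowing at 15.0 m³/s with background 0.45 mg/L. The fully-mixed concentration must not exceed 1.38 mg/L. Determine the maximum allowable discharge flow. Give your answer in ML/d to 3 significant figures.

Mass balance at complete mixing: C_std·(Q_w + Q_r) = Q_w·C_e + Q_r·C_b.
Rearranging, Q_w = Q_r·(C_std − C_b)/(C_e − C_std) = 15.0·(1.38 − 0.45) / (14 − 1.38) = 1.105 m³/s.
= 95.51 ML/d.

95.5 ML/d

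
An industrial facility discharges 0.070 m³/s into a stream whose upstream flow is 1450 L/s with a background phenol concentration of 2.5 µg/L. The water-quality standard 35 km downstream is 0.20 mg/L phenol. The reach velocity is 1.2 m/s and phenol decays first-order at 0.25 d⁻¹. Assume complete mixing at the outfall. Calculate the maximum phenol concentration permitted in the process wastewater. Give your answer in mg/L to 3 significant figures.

1450 L/s = 1.45 m³/s.
2.5 µg/L = 0.0025 mg/L.
Travel time to the compliance point: t = 3.5e+04/1.2 = 2.917e+04 s = 0.3376 d; decay factor exp(−0.25·0.3376) = 0.9191.
So the concentration just after mixing may be at most 0.2/0.9191 = 0.2176 mg/L.
Mass balance: 0.2176·1.52 = 0.07·Cₑ + 1.45·0.0025.
Cₑ = (0.3308 − 0.003625) / 0.07 = 4.673 mg/L.

4.67 mg/L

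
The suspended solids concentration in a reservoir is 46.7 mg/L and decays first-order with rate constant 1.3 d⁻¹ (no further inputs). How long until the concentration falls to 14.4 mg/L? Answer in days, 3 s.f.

t = ln(C₀/C)/k = ln(46.7/14.4)/1.3 = 1.177/1.3 = 0.905 d.

0.905 d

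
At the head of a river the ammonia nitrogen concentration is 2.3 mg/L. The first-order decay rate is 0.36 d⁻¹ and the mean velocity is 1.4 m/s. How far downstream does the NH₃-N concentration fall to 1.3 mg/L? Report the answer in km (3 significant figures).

From C = C₀·e^(−kt), t = ln(C₀/C)/k = ln(2.3/1.3)/0.36 = 0.5705/0.36 = 1.585 d.
Distance = v·t = 1.4 m/s × 1.369e+05 s = 1.917e+05 m = 191.7 km.

192 km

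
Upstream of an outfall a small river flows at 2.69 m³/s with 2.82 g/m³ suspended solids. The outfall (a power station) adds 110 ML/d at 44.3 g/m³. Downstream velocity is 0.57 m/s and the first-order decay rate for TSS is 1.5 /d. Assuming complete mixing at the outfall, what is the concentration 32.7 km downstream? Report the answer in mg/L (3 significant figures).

5.96 mg/L

110 ML/d = 1.273 m³/s.
After complete mixing, C₀ = (1.273·44.3 + 2.69·2.82) / 3.963 = 16.15 mg/L.
Travel time t = 3.27e+04 m / 0.57 m/s = 5.737e+04 s = 0.664 d.
C = 16.15·exp(−1.5·0.664) = 16.15·0.3694 = 5.963 mg/L.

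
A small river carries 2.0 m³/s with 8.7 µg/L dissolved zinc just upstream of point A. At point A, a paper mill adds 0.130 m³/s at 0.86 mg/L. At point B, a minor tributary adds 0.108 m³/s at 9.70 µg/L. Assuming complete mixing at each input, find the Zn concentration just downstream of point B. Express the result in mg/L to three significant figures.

0.0582 mg/L

8.7 µg/L = 0.0087 mg/L.
After input A: C = (2·0.0087 + 0.13·0.86) / 2.13 = 0.06066 mg/L.
9.70 µg/L = 0.0097 mg/L.
After input B: C = (2.13·0.06066 + 0.108·0.0097) / 2.238 = 0.0582 mg/L.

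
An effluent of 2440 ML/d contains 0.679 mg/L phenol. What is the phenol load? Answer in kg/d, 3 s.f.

1660 kg/d

2440 ML/d = 28.24 m³/s.
Mass flux = Q·C = 28.24 m³/s × 0.679 g/m³ = 19.18 g/s.
= 19.18 g/s × 86.4 = 1657 kg/d.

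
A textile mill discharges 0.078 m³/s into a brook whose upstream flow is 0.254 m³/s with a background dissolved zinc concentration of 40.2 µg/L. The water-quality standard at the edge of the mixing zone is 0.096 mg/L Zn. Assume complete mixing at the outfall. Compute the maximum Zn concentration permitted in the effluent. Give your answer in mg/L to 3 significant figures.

0.278 mg/L

40.2 µg/L = 0.0402 mg/L.
Mass balance: 0.096·0.332 = 0.078·Cₑ + 0.254·0.0402.
Cₑ = (0.03187 − 0.01021) / 0.078 = 0.2777 mg/L.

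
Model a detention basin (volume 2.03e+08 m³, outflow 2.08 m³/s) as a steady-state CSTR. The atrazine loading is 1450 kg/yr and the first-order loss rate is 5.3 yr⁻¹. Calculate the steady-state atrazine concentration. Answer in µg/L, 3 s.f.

1.27 µg/L

Outflow Q = 2.08 m³/s × 3.156e+07 s/yr = 6.564e+07 m³/yr.
Steady-state CSTR mass balance: W = Q·C + k·V·C, so C = W/(Q + kV).
Q + kV = 6.564e+07 + 5.3·2.03e+08 = 1.142e+09 m³/yr.
C = 1450/1.142e+09 = 1.27e-06 kg/m³ = 0.00127 mg/L = 1.27 µg/L.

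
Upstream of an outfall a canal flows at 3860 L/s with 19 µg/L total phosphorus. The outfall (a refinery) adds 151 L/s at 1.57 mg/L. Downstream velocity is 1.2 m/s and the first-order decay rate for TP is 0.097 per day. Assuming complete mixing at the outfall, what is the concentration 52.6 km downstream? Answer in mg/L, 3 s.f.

0.0737 mg/L

151 L/s = 0.151 m³/s.
3860 L/s = 3.86 m³/s.
19 µg/L = 0.019 mg/L.
After complete mixing, C₀ = (0.151·1.57 + 3.86·0.019) / 4.011 = 0.07739 mg/L.
Travel time t = 5.26e+04 m / 1.2 m/s = 4.383e+04 s = 0.5073 d.
C = 0.07739·exp(−0.097·0.5073) = 0.07739·0.952 = 0.07367 mg/L.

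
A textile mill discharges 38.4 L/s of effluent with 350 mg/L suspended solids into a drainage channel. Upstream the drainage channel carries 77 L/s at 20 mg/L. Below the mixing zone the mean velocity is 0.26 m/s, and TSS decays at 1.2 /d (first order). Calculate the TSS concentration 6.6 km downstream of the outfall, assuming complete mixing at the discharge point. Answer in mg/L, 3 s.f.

91.2 mg/L

38.4 L/s = 0.0384 m³/s.
77 L/s = 0.077 m³/s.
After complete mixing, C₀ = (0.0384·350 + 0.077·20) / 0.1154 = 129.8 mg/L.
Travel time t = 6600 m / 0.26 m/s = 2.538e+04 s = 0.2938 d.
C = 129.8·exp(−1.2·0.2938) = 129.8·0.7029 = 91.24 mg/L.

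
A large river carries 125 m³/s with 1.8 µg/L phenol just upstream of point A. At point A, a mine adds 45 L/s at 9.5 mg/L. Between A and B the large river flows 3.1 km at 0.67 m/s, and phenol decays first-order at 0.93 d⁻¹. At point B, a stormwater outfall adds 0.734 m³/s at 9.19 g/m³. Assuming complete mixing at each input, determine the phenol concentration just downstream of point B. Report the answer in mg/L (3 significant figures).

0.0586 mg/L

1.8 µg/L = 0.0018 mg/L.
45 L/s = 0.045 m³/s.
After input A: C = (125·0.0018 + 0.045·9.5) / 125 = 0.005218 mg/L.
Over the 3.1 km reach to input B (t = 4627 s = 0.05355 d), decay gives C = 0.005218·exp(−0.93·0.05355) = 0.004965 mg/L.
After input B: C = (125·0.004965 + 0.734·9.19) / 125.8 = 0.05857 mg/L.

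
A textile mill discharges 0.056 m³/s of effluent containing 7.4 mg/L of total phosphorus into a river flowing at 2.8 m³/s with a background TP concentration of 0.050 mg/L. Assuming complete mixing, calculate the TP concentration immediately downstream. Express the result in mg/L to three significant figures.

Conservation of mass across the mixing zone: C = (0.056·7.4 + 2.8·0.05) / (0.056 + 2.8) = 0.5544/2.856 = 0.1941 mg/L.

0.194 mg/L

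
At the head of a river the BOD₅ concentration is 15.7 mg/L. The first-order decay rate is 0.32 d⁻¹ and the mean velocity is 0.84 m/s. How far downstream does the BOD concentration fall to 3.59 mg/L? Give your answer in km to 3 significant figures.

335 km

From C = C₀·e^(−kt), t = ln(C₀/C)/k = ln(15.7/3.59)/0.32 = 1.476/0.32 = 4.611 d.
Distance = v·t = 0.84 m/s × 3.984e+05 s = 3.346e+05 m = 334.6 km.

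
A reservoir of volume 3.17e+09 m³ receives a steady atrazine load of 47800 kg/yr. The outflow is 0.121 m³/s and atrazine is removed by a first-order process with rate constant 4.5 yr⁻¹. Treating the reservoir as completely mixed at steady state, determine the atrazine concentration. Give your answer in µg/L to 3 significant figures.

Outflow Q = 0.121 m³/s × 3.156e+07 s/yr = 3.818e+06 m³/yr.
Steady-state CSTR mass balance: W = Q·C + k·V·C, so C = W/(Q + kV).
Q + kV = 3.818e+06 + 4.5·3.17e+09 = 1.427e+10 m³/yr.
C = 47800/1.427e+10 = 3.35e-06 kg/m³ = 0.00335 mg/L = 3.35 µg/L.

3.35 µg/L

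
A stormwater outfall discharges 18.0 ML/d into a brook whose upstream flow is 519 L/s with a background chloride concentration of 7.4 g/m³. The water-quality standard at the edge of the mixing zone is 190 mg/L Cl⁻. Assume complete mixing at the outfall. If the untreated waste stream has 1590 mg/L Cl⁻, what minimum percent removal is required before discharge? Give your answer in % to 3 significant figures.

18.0 ML/d = 0.2083 m³/s.
519 L/s = 0.519 m³/s.
Mass balance: 190·0.7273 = 0.2083·Cₑ + 0.519·7.4.
Cₑ = (138.2 − 3.841) / 0.2083 = 644.9 mg/L.
Required removal = 1 − 644.9/1590 = 59.44 %.

59.4 %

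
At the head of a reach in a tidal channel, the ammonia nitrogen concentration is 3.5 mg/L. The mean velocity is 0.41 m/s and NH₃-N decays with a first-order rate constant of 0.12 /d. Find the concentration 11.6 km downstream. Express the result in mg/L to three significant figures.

Travel time t = 11.6 km / 0.41 m/s = 1.16e+04/0.41 = 2.829e+04 s = 0.3275 d.
First-order decay: C = 3.5·exp(−0.12·0.3275) = 3.5·0.9615 = 3.365 mg/L.

3.37 mg/L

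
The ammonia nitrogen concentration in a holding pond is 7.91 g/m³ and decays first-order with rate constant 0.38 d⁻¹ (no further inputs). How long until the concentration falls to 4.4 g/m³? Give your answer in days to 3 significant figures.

1.54 d

t = ln(C₀/C)/k = ln(7.91/4.4)/0.38 = 0.5865/0.38 = 1.543 d.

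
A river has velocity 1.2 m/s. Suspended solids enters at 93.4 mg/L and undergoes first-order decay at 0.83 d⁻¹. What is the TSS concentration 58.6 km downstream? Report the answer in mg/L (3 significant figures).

58.4 mg/L

Travel time t = 58.6 km / 1.2 m/s = 5.86e+04/1.2 = 4.883e+04 s = 0.5652 d.
First-order decay: C = 93.4·exp(−0.83·0.5652) = 93.4·0.6256 = 58.43 mg/L.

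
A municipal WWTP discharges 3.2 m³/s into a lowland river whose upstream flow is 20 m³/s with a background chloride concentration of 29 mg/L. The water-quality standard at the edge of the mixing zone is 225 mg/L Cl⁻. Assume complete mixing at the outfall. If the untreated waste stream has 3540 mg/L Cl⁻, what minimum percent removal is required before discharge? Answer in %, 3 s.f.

Mass balance: 225·23.2 = 3.2·Cₑ + 20·29.
Cₑ = (5220 − 580) / 3.2 = 1450 mg/L.
Required removal = 1 − 1450/3540 = 59.04 %.

59.0 %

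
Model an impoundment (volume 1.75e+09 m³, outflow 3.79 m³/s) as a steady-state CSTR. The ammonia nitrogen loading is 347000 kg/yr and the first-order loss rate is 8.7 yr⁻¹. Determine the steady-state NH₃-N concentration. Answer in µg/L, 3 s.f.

22.6 µg/L

Outflow Q = 3.79 m³/s × 3.156e+07 s/yr = 1.196e+08 m³/yr.
Steady-state CSTR mass balance: W = Q·C + k·V·C, so C = W/(Q + kV).
Q + kV = 1.196e+08 + 8.7·1.75e+09 = 1.534e+10 m³/yr.
C = 347000/1.534e+10 = 2.261e-05 kg/m³ = 0.02261 mg/L = 22.61 µg/L.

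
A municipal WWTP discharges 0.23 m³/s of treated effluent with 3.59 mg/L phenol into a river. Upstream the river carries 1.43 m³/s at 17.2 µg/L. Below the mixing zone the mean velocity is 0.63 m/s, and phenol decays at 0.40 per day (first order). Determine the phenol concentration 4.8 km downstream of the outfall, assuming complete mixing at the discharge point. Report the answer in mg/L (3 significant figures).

17.2 µg/L = 0.0172 mg/L.
After complete mixing, C₀ = (0.23·3.59 + 1.43·0.0172) / 1.66 = 0.5122 mg/L.
Travel time t = 4800 m / 0.63 m/s = 7619 s = 0.08818 d.
C = 0.5122·exp(−0.40·0.08818) = 0.5122·0.9653 = 0.4945 mg/L.

0.494 mg/L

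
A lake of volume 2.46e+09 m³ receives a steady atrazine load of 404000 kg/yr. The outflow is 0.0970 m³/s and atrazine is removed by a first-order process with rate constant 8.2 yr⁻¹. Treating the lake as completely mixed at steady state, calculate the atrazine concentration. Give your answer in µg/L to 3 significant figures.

Outflow Q = 0.0970 m³/s × 3.156e+07 s/yr = 3.061e+06 m³/yr.
Steady-state CSTR mass balance: W = Q·C + k·V·C, so C = W/(Q + kV).
Q + kV = 3.061e+06 + 8.2·2.46e+09 = 2.018e+10 m³/yr.
C = 404000/2.018e+10 = 2.002e-05 kg/m³ = 0.02002 mg/L = 20.02 µg/L.

20.0 µg/L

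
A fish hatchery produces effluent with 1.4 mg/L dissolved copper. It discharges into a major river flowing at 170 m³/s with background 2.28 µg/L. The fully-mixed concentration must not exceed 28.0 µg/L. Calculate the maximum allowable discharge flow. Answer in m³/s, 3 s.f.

3.19 m³/s

2.28 µg/L = 0.00228 mg/L.
28.0 µg/L = 0.028 mg/L.
Mass balance at complete mixing: C_std·(Q_w + Q_r) = Q_w·C_e + Q_r·C_b.
Rearranging, Q_w = Q_r·(C_std − C_b)/(C_e − C_std) = 170·(0.028 − 0.00228) / (1.4 − 0.028) = 3.187 m³/s.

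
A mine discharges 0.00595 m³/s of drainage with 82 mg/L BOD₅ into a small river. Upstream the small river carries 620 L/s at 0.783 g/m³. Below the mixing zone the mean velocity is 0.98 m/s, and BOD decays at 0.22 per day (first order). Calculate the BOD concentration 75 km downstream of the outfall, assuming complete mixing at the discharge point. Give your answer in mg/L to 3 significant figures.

620 L/s = 0.62 m³/s.
After complete mixing, C₀ = (0.00595·82 + 0.62·0.783) / 0.626 = 1.555 mg/L.
Travel time t = 7.5e+04 m / 0.98 m/s = 7.653e+04 s = 0.8858 d.
C = 1.555·exp(−0.22·0.8858) = 1.555·0.8229 = 1.28 mg/L.

1.28 mg/L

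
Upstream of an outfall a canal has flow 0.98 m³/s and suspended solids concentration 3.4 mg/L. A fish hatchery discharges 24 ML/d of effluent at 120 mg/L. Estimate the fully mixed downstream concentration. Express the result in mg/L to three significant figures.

29.2 mg/L

24 ML/d = 0.2778 m³/s.
By mass balance at complete mixing, C = (0.2778·120 + 0.98·3.4) / (0.2778 + 0.98) = 36.67/1.258 = 29.15 mg/L.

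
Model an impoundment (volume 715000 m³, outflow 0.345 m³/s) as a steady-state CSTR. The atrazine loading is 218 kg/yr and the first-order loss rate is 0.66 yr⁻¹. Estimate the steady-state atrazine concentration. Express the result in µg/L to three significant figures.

19.2 µg/L

Outflow Q = 0.345 m³/s × 3.156e+07 s/yr = 1.089e+07 m³/yr.
Steady-state CSTR mass balance: W = Q·C + k·V·C, so C = W/(Q + kV).
Q + kV = 1.089e+07 + 0.66·715000 = 1.136e+07 m³/yr.
C = 218/1.136e+07 = 1.919e-05 kg/m³ = 0.01919 mg/L = 19.19 µg/L.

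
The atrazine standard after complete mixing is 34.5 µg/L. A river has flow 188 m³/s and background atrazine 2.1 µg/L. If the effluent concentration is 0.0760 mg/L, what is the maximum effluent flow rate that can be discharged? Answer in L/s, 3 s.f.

147000 L/s

2.1 µg/L = 0.0021 mg/L.
34.5 µg/L = 0.0345 mg/L.
Mass balance at complete mixing: C_std·(Q_w + Q_r) = Q_w·C_e + Q_r·C_b.
Rearranging, Q_w = Q_r·(C_std − C_b)/(C_e − C_std) = 188·(0.0345 − 0.0021) / (0.076 − 0.0345) = 146.8 m³/s.
= 1.468e+05 L/s.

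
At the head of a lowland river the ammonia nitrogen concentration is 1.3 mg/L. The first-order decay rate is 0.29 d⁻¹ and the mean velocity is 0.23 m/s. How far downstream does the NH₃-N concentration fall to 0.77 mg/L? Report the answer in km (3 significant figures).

From C = C₀·e^(−kt), t = ln(C₀/C)/k = ln(1.3/0.77)/0.29 = 0.5237/0.29 = 1.806 d.
Distance = v·t = 0.23 m/s × 1.56e+05 s = 3.589e+04 m = 35.89 km.

35.9 km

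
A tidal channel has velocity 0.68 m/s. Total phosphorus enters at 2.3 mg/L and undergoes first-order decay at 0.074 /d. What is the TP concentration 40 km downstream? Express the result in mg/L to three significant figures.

2.19 mg/L

Travel time t = 40 km / 0.68 m/s = 4e+04/0.68 = 5.882e+04 s = 0.6808 d.
First-order decay: C = 2.3·exp(−0.074·0.6808) = 2.3·0.9509 = 2.187 mg/L.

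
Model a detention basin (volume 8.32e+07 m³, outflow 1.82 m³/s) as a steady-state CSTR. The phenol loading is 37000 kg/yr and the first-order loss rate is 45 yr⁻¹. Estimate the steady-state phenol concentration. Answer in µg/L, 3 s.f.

9.73 µg/L

Outflow Q = 1.82 m³/s × 3.156e+07 s/yr = 5.743e+07 m³/yr.
Steady-state CSTR mass balance: W = Q·C + k·V·C, so C = W/(Q + kV).
Q + kV = 5.743e+07 + 45·8.32e+07 = 3.801e+09 m³/yr.
C = 37000/3.801e+09 = 9.733e-06 kg/m³ = 0.009733 mg/L = 9.733 µg/L.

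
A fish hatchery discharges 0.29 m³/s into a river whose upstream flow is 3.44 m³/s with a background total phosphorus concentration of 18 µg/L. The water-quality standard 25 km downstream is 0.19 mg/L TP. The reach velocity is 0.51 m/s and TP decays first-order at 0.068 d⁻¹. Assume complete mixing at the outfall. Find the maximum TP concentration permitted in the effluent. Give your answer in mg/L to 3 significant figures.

18 µg/L = 0.018 mg/L.
Travel time to the compliance point: t = 2.5e+04/0.51 = 4.902e+04 s = 0.5674 d; decay factor exp(−0.068·0.5674) = 0.9622.
So the concentration just after mixing may be at most 0.19/0.9622 = 0.1975 mg/L.
Mass balance: 0.1975·3.73 = 0.29·Cₑ + 3.44·0.018.
Cₑ = (0.7366 − 0.06192) / 0.29 = 2.326 mg/L.

2.33 mg/L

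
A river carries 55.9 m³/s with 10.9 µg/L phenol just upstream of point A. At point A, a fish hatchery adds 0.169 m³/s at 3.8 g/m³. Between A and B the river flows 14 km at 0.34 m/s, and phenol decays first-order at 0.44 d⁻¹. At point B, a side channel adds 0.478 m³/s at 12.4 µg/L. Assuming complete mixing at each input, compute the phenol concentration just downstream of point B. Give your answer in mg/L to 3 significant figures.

0.0181 mg/L

10.9 µg/L = 0.0109 mg/L.
After input A: C = (55.9·0.0109 + 0.169·3.8) / 56.07 = 0.02232 mg/L.
Over the 14 km reach to input B (t = 4.118e+04 s = 0.4766 d), decay gives C = 0.02232·exp(−0.44·0.4766) = 0.0181 mg/L.
12.4 µg/L = 0.0124 mg/L.
After input B: C = (56.07·0.0181 + 0.478·0.0124) / 56.55 = 0.01805 mg/L.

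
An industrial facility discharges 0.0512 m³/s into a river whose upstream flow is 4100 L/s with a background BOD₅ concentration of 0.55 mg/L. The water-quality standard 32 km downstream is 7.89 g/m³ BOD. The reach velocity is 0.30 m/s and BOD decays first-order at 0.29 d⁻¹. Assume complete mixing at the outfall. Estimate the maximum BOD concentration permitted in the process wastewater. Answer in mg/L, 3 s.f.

871 mg/L

4100 L/s = 4.1 m³/s.
Travel time to the compliance point: t = 3.2e+04/0.30 = 1.067e+05 s = 1.235 d; decay factor exp(−0.29·1.235) = 0.6991.
So the concentration just after mixing may be at most 7.89/0.6991 = 11.29 mg/L.
Mass balance: 11.29·4.151 = 0.0512·Cₑ + 4.1·0.55.
Cₑ = (46.85 − 2.255) / 0.0512 = 871.1 mg/L.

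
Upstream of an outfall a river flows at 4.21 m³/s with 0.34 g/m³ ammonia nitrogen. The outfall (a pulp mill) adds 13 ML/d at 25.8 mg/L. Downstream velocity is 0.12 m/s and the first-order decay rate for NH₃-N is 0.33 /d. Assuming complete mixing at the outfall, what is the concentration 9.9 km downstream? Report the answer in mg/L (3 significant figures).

0.889 mg/L

13 ML/d = 0.1505 m³/s.
After complete mixing, C₀ = (0.1505·25.8 + 4.21·0.34) / 4.36 = 1.219 mg/L.
Travel time t = 9900 m / 0.12 m/s = 8.25e+04 s = 0.9549 d.
C = 1.219·exp(−0.33·0.9549) = 1.219·0.7297 = 0.8892 mg/L.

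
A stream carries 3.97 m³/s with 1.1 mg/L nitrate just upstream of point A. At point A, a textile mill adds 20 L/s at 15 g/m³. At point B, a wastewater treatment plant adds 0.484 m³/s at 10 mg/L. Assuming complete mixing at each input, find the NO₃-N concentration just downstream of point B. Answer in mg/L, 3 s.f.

2.12 mg/L

20 L/s = 0.02 m³/s.
After input A: C = (3.97·1.1 + 0.02·15) / 3.99 = 1.17 mg/L.
After input B: C = (3.99·1.17 + 0.484·10) / 4.474 = 2.125 mg/L.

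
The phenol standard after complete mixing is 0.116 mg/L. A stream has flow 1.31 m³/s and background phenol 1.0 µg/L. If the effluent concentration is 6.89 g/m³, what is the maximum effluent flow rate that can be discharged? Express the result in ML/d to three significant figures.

1.92 ML/d

1.0 µg/L = 0.001 mg/L.
Mass balance at complete mixing: C_std·(Q_w + Q_r) = Q_w·C_e + Q_r·C_b.
Rearranging, Q_w = Q_r·(C_std − C_b)/(C_e − C_std) = 1.31·(0.116 − 0.001) / (6.89 − 0.116) = 0.02224 m³/s.
= 1.921 ML/d.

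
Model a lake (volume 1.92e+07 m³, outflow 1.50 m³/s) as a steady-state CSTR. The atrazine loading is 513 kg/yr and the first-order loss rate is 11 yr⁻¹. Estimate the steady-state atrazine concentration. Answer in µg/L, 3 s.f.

1.98 µg/L

Outflow Q = 1.50 m³/s × 3.156e+07 s/yr = 4.734e+07 m³/yr.
Steady-state CSTR mass balance: W = Q·C + k·V·C, so C = W/(Q + kV).
Q + kV = 4.734e+07 + 11·1.92e+07 = 2.585e+08 m³/yr.
C = 513/2.585e+08 = 1.984e-06 kg/m³ = 0.001984 mg/L = 1.984 µg/L.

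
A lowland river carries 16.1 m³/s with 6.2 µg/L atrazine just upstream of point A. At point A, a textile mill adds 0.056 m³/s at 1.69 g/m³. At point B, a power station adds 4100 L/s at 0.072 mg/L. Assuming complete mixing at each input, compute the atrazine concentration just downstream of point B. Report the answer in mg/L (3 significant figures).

0.0242 mg/L

6.2 µg/L = 0.0062 mg/L.
After input A: C = (16.1·0.0062 + 0.056·1.69) / 16.16 = 0.01204 mg/L.
4100 L/s = 4.1 m³/s.
After input B: C = (16.16·0.01204 + 4.1·0.072) / 20.26 = 0.02417 mg/L.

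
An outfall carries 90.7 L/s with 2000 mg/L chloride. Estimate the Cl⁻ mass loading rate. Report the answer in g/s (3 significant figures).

181 g/s

90.7 L/s = 0.0907 m³/s.
Mass flux = Q·C = 0.0907 m³/s × 2000 g/m³ = 181.4 g/s.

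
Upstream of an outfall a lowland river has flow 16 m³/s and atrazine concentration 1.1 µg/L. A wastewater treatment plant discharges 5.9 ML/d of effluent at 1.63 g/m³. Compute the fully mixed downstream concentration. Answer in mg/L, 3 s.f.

5.9 ML/d = 0.06829 m³/s.
1.1 µg/L = 0.0011 mg/L.
By mass balance at complete mixing, C = (0.06829·1.63 + 16·0.0011) / (0.06829 + 16) = 0.1289/16.07 = 0.008023 mg/L.

0.00802 mg/L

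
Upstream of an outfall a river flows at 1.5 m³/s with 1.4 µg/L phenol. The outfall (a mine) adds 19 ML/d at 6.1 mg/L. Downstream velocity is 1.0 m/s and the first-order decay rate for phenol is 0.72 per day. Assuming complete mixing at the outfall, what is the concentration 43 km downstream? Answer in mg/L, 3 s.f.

19 ML/d = 0.2199 m³/s.
1.4 µg/L = 0.0014 mg/L.
After complete mixing, C₀ = (0.2199·6.1 + 1.5·0.0014) / 1.72 = 0.7812 mg/L.
Travel time t = 4.3e+04 m / 1.0 m/s = 4.3e+04 s = 0.4977 d.
C = 0.7812·exp(−0.72·0.4977) = 0.7812·0.6988 = 0.5459 mg/L.

0.546 mg/L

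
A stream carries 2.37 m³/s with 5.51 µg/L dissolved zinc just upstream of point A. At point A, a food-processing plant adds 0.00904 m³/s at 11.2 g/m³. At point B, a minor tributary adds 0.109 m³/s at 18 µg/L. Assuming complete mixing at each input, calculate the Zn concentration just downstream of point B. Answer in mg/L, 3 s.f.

0.0467 mg/L

5.51 µg/L = 0.00551 mg/L.
After input A: C = (2.37·0.00551 + 0.00904·11.2) / 2.379 = 0.04805 mg/L.
18 µg/L = 0.018 mg/L.
After input B: C = (2.379·0.04805 + 0.109·0.018) / 2.488 = 0.04673 mg/L.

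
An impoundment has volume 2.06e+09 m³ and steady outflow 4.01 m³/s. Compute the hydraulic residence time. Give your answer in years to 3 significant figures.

16.3 yr

Q = 4.01 m³/s × 3.156e+07 s/yr = 1.265e+08 m³/yr.
Hydraulic residence time τ = V/Q = 2.06e+09/1.265e+08 = 16.28 yr.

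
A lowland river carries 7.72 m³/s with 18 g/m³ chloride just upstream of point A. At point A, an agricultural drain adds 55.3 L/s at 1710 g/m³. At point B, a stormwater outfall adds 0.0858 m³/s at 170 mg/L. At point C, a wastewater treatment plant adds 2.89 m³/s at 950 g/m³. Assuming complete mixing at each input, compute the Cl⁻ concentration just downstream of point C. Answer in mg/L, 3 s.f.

55.3 L/s = 0.0553 m³/s.
After input A: C = (7.72·18 + 0.0553·1710) / 7.775 = 30.03 mg/L.
After input B: C = (7.775·30.03 + 0.0858·170) / 7.861 = 31.56 mg/L.
After input C: C = (7.861·31.56 + 2.89·950) / 10.75 = 278.4 mg/L.

278 mg/L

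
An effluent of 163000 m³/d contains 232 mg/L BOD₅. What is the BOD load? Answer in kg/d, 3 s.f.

163000 m³/d = 1.887 m³/s.
Mass flux = Q·C = 1.887 m³/s × 232 g/m³ = 437.7 g/s.
= 437.7 g/s × 86.4 = 3.782e+04 kg/d.

37800 kg/d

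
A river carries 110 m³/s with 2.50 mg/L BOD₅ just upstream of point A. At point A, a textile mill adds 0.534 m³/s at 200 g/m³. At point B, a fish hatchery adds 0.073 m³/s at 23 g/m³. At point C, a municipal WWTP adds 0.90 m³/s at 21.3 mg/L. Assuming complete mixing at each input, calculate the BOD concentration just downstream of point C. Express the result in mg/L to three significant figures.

3.61 mg/L

After input A: C = (110·2.5 + 0.534·200) / 110.5 = 3.454 mg/L.
After input B: C = (110.5·3.454 + 0.073·23) / 110.6 = 3.467 mg/L.
After input C: C = (110.6·3.467 + 0.9·21.3) / 111.5 = 3.611 mg/L.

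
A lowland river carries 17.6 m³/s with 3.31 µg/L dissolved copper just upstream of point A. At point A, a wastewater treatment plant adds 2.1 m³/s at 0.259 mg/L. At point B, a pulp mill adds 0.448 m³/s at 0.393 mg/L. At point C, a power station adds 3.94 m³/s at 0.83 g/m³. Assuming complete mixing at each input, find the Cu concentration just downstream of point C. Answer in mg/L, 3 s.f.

3.31 µg/L = 0.00331 mg/L.
After input A: C = (17.6·0.00331 + 2.1·0.259) / 19.7 = 0.03057 mg/L.
After input B: C = (19.7·0.03057 + 0.448·0.393) / 20.15 = 0.03863 mg/L.
After input C: C = (20.15·0.03863 + 3.94·0.83) / 24.09 = 0.1681 mg/L.

0.168 mg/L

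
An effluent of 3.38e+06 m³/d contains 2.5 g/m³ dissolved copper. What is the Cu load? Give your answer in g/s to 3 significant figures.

97.8 g/s

3.38e+06 m³/d = 39.12 m³/s.
Mass flux = Q·C = 39.12 m³/s × 2.5 g/m³ = 97.8 g/s.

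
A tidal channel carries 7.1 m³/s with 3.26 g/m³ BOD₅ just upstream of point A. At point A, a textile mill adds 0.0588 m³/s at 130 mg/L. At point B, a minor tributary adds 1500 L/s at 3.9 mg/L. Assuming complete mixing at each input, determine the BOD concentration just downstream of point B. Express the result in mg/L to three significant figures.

4.23 mg/L

After input A: C = (7.1·3.26 + 0.0588·130) / 7.159 = 4.301 mg/L.
1500 L/s = 1.5 m³/s.
After input B: C = (7.159·4.301 + 1.5·3.9) / 8.659 = 4.232 mg/L.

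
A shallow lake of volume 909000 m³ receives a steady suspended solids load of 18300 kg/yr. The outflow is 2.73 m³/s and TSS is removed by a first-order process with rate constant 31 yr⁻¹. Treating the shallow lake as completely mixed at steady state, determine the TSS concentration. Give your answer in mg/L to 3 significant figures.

Outflow Q = 2.73 m³/s × 3.156e+07 s/yr = 8.615e+07 m³/yr.
Steady-state CSTR mass balance: W = Q·C + k·V·C, so C = W/(Q + kV).
Q + kV = 8.615e+07 + 31·909000 = 1.143e+08 m³/yr.
C = 18300/1.143e+08 = 0.0001601 kg/m³ = 0.1601 mg/L.

0.160 mg/L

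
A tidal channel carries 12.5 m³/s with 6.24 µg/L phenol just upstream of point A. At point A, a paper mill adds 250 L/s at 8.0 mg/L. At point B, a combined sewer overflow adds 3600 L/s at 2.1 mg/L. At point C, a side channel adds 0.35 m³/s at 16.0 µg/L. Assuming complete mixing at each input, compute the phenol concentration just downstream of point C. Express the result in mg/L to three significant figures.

0.577 mg/L

6.24 µg/L = 0.00624 mg/L.
250 L/s = 0.25 m³/s.
After input A: C = (12.5·0.00624 + 0.25·8) / 12.75 = 0.163 mg/L.
3600 L/s = 3.6 m³/s.
After input B: C = (12.75·0.163 + 3.6·2.1) / 16.35 = 0.5895 mg/L.
16.0 µg/L = 0.016 mg/L.
After input C: C = (16.35·0.5895 + 0.35·0.016) / 16.7 = 0.5775 mg/L.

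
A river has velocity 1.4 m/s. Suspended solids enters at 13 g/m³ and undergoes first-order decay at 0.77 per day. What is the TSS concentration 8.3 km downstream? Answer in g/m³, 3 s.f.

12.3 g/m³

Travel time t = 8.3 km / 1.4 m/s = 8300/1.4 = 5929 s = 0.06862 d.
First-order decay: C = 13·exp(−0.77·0.06862) = 13·0.9485 = 12.33 g/m³.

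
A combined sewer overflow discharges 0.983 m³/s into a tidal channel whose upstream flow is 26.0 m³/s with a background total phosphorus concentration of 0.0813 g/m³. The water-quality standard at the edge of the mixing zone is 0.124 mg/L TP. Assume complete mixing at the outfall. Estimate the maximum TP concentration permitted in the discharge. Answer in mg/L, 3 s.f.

Mass balance: 0.124·26.98 = 0.983·Cₑ + 26·0.0813.
Cₑ = (3.346 − 2.114) / 0.983 = 1.253 mg/L.

1.25 mg/L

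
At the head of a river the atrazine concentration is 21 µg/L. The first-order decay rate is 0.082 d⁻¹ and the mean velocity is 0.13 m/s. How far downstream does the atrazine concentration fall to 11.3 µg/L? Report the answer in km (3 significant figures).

84.9 km

From C = C₀·e^(−kt), t = ln(C₀/C)/k = ln(21/11.3)/0.082 = 0.6197/0.082 = 7.558 d.
Distance = v·t = 0.13 m/s × 6.53e+05 s = 8.489e+04 m = 84.89 km.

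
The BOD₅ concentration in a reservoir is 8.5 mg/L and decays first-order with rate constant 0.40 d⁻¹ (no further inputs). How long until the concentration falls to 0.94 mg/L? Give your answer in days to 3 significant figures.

5.50 d

t = ln(C₀/C)/k = ln(8.5/0.94)/0.40 = 2.202/0.40 = 5.505 d.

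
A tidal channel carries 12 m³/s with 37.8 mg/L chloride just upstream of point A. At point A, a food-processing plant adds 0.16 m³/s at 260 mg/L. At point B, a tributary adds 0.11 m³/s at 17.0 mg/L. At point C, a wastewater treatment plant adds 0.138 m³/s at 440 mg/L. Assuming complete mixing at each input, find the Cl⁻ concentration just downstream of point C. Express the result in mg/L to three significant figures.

After input A: C = (12·37.8 + 0.16·260) / 12.16 = 40.72 mg/L.
After input B: C = (12.16·40.72 + 0.11·17) / 12.27 = 40.51 mg/L.
After input C: C = (12.27·40.51 + 0.138·440) / 12.41 = 44.95 mg/L.

45.0 mg/L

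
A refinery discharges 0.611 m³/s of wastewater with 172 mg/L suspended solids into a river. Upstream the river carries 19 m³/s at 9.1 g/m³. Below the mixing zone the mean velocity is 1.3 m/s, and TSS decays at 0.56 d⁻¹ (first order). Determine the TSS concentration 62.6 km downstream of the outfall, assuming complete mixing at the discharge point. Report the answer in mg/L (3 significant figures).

After complete mixing, C₀ = (0.611·172 + 19·9.1) / 19.61 = 14.18 mg/L.
Travel time t = 6.26e+04 m / 1.3 m/s = 4.815e+04 s = 0.5573 d.
C = 14.18·exp(−0.56·0.5573) = 14.18·0.7319 = 10.37 mg/L.

10.4 mg/L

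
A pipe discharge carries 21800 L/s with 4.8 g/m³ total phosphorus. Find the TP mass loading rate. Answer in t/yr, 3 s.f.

21800 L/s = 21.8 m³/s.
Mass flux = Q·C = 21.8 m³/s × 4.8 g/m³ = 104.6 g/s.
= 104.6 g/s × 31.56 = 3302 t/yr.

3300 t/yr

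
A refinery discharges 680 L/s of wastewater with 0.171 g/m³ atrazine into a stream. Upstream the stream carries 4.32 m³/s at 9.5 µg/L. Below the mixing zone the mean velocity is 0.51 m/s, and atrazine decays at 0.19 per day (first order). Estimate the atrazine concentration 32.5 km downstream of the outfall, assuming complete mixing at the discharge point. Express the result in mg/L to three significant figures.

0.0273 mg/L

680 L/s = 0.68 m³/s.
9.5 µg/L = 0.0095 mg/L.
After complete mixing, C₀ = (0.68·0.171 + 4.32·0.0095) / 5 = 0.03146 mg/L.
Travel time t = 3.25e+04 m / 0.51 m/s = 6.373e+04 s = 0.7376 d.
C = 0.03146·exp(−0.19·0.7376) = 0.03146·0.8692 = 0.02735 mg/L.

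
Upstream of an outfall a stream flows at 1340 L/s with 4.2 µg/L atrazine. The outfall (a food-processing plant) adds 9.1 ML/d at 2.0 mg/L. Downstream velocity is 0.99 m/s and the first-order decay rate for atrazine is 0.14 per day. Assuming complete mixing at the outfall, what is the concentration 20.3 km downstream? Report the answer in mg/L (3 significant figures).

0.145 mg/L

9.1 ML/d = 0.1053 m³/s.
1340 L/s = 1.34 m³/s.
4.2 µg/L = 0.0042 mg/L.
After complete mixing, C₀ = (0.1053·2 + 1.34·0.0042) / 1.445 = 0.1496 mg/L.
Travel time t = 2.03e+04 m / 0.99 m/s = 2.051e+04 s = 0.2373 d.
C = 0.1496·exp(−0.14·0.2373) = 0.1496·0.9673 = 0.1447 mg/L.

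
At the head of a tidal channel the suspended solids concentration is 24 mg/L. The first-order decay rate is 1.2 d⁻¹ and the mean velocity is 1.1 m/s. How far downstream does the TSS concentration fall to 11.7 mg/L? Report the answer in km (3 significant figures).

From C = C₀·e^(−kt), t = ln(C₀/C)/k = ln(24/11.7)/1.2 = 0.7185/1.2 = 0.5987 d.
Distance = v·t = 1.1 m/s × 5.173e+04 s = 5.69e+04 m = 56.9 km.

56.9 km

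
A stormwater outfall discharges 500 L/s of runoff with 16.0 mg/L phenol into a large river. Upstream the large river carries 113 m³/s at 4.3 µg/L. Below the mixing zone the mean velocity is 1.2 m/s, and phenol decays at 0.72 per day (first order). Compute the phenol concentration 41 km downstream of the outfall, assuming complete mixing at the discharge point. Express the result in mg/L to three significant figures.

0.0562 mg/L

500 L/s = 0.5 m³/s.
4.3 µg/L = 0.0043 mg/L.
After complete mixing, C₀ = (0.5·16 + 113·0.0043) / 113.5 = 0.07477 mg/L.
Travel time t = 4.1e+04 m / 1.2 m/s = 3.417e+04 s = 0.3954 d.
C = 0.07477·exp(−0.72·0.3954) = 0.07477·0.7522 = 0.05624 mg/L.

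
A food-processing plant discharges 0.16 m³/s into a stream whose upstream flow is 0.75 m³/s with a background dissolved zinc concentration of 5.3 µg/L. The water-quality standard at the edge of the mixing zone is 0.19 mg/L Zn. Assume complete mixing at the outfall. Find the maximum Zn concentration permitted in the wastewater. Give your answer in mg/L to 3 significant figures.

5.3 µg/L = 0.0053 mg/L.
Mass balance: 0.19·0.91 = 0.16·Cₑ + 0.75·0.0053.
Cₑ = (0.1729 − 0.003975) / 0.16 = 1.056 mg/L.

1.06 mg/L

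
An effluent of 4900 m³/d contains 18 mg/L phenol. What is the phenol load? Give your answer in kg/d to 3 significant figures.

4900 m³/d = 0.05671 m³/s.
Mass flux = Q·C = 0.05671 m³/s × 18 g/m³ = 1.021 g/s.
= 1.021 g/s × 86.4 = 88.2 kg/d.

88.2 kg/d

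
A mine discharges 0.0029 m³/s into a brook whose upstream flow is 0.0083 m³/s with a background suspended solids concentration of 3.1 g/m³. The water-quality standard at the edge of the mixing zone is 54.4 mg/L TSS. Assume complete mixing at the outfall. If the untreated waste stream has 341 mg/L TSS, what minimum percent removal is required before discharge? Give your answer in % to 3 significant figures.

Mass balance: 54.4·0.0112 = 0.0029·Cₑ + 0.0083·3.1.
Cₑ = (0.6093 − 0.02573) / 0.0029 = 201.2 mg/L.
Required removal = 1 − 201.2/341 = 40.99 %.

41.0 %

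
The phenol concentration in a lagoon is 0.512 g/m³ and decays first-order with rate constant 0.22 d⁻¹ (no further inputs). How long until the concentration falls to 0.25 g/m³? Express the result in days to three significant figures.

3.26 d

t = ln(C₀/C)/k = ln(0.512/0.25)/0.22 = 0.7169/0.22 = 3.258 d.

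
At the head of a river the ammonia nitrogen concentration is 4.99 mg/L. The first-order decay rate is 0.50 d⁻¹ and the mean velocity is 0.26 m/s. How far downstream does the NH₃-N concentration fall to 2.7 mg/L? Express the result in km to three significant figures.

From C = C₀·e^(−kt), t = ln(C₀/C)/k = ln(4.99/2.7)/0.50 = 0.6142/0.50 = 1.228 d.
Distance = v·t = 0.26 m/s × 1.061e+05 s = 2.759e+04 m = 27.59 km.

27.6 km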